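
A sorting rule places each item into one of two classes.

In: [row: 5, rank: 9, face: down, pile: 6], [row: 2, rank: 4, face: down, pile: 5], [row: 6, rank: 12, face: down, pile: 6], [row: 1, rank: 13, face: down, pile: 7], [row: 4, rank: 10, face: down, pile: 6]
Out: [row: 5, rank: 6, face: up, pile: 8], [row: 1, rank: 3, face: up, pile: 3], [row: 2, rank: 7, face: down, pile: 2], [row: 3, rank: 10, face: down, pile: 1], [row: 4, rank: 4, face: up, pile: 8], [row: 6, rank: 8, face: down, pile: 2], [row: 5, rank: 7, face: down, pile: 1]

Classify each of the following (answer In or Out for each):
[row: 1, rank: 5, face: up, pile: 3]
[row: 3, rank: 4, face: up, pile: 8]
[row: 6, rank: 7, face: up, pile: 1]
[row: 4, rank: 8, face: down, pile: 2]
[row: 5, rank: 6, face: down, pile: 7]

The classifier is using: face is down AND pile ≥ 3.

Out, Out, Out, Out, In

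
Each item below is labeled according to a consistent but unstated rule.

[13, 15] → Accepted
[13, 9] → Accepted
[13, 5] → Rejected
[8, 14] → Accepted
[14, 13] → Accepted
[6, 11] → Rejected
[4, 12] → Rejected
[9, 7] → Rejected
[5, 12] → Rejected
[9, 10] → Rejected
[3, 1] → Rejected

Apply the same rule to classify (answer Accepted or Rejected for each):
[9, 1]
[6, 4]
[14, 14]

Rejected, Rejected, Accepted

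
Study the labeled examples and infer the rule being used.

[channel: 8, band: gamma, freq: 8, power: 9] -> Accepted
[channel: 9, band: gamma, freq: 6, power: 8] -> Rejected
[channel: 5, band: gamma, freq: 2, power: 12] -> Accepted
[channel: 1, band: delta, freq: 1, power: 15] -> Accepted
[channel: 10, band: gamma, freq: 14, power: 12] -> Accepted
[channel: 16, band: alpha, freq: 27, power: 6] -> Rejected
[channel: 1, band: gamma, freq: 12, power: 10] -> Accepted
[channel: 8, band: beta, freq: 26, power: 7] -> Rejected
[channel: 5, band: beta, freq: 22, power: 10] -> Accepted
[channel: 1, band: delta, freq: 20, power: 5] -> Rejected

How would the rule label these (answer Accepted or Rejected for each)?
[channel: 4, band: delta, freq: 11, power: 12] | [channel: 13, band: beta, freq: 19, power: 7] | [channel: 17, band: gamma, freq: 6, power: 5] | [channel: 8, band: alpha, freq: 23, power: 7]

All 'Accepted' examples share one property — power ≥ 9 — and every 'Rejected' example lacks it.

Accepted, Rejected, Rejected, Rejected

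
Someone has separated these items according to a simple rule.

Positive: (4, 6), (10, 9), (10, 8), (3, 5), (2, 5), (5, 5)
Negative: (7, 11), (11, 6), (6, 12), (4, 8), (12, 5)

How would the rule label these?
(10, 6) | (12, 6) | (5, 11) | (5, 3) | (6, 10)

Negative, Negative, Negative, Positive, Negative

One predicate separates the groups cleanly: |first − second| ≤ 3.
(10, 6) → |10−6| = 4 → Negative. (12, 6) → |12−6| = 6 → Negative. (5, 11) → |5−11| = 6 → Negative. (5, 3) → |5−3| = 2 → Positive. (6, 10) → |6−10| = 4 → Negative.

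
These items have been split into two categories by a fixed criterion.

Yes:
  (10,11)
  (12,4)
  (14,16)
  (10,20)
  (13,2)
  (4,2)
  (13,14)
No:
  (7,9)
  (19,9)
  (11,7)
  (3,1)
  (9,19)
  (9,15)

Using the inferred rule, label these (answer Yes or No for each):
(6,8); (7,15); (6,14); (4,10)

All 'Yes' examples share one property — product is even — and every 'No' example lacks it.
(6,8): 6·8 = 48, has this property → Yes. (7,15): 7·15 = 105, fails this test → No. (6,14): 6·14 = 84, has this property → Yes. (4,10): 4·10 = 40, has this property → Yes.

Yes, No, Yes, Yes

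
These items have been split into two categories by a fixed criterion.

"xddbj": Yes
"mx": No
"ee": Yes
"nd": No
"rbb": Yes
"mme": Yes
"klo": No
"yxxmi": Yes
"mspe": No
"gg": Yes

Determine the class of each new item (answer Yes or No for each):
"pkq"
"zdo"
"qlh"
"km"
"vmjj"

No, No, No, No, Yes

The common property of the 'Yes' items is: has a double letter. No 'No' item has it.
"pkq" — no doubled letter, hence No.
"zdo" — no doubled letter, hence No.
"qlh" — no doubled letter, hence No.
"km" — no doubled letter, hence No.
"vmjj" — 'jj' doubled, hence Yes.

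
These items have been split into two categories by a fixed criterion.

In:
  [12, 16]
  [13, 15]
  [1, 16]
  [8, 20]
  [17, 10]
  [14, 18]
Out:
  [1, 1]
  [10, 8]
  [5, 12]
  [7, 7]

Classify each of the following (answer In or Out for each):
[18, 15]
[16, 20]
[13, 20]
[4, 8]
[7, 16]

The common property of the 'In' items is: max ≥ 13. No 'Out' item has it.
[18, 15]: max 18, has this property → In.
[16, 20]: max 20, has this property → In.
[13, 20]: max 20, has this property → In.
[4, 8]: max 8, fails the rule → Out.
[7, 16]: max 16, has this property → In.

In, In, In, Out, In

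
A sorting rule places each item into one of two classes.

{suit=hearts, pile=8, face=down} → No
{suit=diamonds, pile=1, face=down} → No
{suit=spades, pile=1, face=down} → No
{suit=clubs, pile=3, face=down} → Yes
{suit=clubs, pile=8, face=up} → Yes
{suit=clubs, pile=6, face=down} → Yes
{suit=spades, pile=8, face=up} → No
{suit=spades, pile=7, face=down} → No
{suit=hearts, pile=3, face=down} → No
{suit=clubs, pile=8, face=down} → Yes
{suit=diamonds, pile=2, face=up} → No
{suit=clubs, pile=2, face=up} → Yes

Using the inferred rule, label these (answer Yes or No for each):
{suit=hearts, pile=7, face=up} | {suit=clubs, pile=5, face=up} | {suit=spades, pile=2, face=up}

No, Yes, No

The common property of the 'Yes' items is: suit is clubs. No 'No' item has it.
{suit=hearts, pile=7, face=up} — suit is hearts, hence No. {suit=clubs, pile=5, face=up} — suit is clubs, hence Yes. {suit=spades, pile=2, face=up} — suit is spades, hence No.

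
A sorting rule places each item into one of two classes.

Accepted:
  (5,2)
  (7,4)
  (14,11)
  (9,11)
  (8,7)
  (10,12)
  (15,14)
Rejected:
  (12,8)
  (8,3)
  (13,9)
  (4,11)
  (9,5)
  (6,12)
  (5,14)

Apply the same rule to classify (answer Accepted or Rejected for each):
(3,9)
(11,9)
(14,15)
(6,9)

Rejected, Accepted, Accepted, Accepted

All 'Accepted' examples share one property — |first − second| ≤ 3 — and every 'Rejected' example lacks it.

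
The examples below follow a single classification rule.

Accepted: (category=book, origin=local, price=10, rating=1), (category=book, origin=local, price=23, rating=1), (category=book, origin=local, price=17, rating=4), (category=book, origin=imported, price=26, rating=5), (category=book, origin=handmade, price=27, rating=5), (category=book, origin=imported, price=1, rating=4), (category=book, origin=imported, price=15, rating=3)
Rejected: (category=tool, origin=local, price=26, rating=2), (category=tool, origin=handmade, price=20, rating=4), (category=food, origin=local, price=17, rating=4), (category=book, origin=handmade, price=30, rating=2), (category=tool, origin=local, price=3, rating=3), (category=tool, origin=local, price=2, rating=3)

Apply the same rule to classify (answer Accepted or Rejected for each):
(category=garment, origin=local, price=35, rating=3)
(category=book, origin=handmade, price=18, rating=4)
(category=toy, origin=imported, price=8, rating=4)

The classifier is using: category is book AND price ≤ 27.
(category=garment, origin=local, price=35, rating=3) — category is garment, price = 35, hence Rejected.
(category=book, origin=handmade, price=18, rating=4) — category is book, price = 18, hence Accepted.
(category=toy, origin=imported, price=8, rating=4) — category is toy, price = 8, hence Rejected.

Rejected, Accepted, Rejected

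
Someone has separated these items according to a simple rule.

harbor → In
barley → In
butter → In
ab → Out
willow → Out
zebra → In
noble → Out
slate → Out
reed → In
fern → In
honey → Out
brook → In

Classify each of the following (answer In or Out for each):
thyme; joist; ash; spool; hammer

Out, Out, Out, Out, In

One predicate separates the groups cleanly: contains 'r'.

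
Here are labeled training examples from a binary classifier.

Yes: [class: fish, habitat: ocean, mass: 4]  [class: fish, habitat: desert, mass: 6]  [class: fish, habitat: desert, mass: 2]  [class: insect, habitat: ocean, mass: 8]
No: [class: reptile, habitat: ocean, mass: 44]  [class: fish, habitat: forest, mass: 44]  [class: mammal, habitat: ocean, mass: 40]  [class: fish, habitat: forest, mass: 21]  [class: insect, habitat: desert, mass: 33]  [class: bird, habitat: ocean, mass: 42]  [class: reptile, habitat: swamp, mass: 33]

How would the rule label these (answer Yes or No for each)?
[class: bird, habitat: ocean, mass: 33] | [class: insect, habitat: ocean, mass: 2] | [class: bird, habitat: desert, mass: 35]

No, Yes, No

Every 'Yes' example satisfies: mass ≤ 8. None of the 'No' examples do.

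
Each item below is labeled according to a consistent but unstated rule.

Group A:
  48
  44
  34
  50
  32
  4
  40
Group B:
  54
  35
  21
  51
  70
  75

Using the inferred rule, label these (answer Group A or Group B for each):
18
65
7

Group A, Group B, Group B

Rule: even AND at most 50. This holds for each 'Group A' example and fails for each 'Group B' one.
Group A: 18, since 18 is even, 18 ≤ 50. Group B: 65, since 65 is odd, 65 > 50. Group B: 7, since 7 is odd, 7 ≤ 50.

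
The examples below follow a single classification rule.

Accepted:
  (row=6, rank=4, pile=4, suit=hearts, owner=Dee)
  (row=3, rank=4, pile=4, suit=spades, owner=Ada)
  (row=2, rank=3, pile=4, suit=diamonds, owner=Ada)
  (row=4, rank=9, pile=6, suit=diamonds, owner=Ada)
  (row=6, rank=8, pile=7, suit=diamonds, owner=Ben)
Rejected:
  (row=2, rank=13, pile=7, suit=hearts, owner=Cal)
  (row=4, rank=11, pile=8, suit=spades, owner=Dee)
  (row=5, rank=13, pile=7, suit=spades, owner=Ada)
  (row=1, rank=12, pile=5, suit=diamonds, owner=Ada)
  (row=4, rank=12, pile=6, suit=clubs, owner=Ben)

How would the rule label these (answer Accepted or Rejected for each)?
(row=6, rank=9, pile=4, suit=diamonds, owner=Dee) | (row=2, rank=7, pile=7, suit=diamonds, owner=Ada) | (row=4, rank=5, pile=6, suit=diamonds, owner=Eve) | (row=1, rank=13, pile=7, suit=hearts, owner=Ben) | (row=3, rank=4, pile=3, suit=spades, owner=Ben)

The classifier is using: rank ≤ 9.
Accepted: (row=6, rank=9, pile=4, suit=diamonds, owner=Dee), since rank = 9.
Accepted: (row=2, rank=7, pile=7, suit=diamonds, owner=Ada), since rank = 7.
Accepted: (row=4, rank=5, pile=6, suit=diamonds, owner=Eve), since rank = 5.
Rejected: (row=1, rank=13, pile=7, suit=hearts, owner=Ben), since rank = 13.
Accepted: (row=3, rank=4, pile=3, suit=spades, owner=Ben), since rank = 4.

Accepted, Accepted, Accepted, Rejected, Accepted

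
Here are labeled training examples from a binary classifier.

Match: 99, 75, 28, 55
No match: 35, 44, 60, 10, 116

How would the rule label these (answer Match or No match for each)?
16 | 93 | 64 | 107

Rule: digit sum ≥ 9. This holds for each 'Match' example and fails for each 'No match' one.
16: No match (digit sum 1+6 = 7). 93: Match (digit sum 9+3 = 12). 64: Match (digit sum 6+4 = 10). 107: No match (digit sum 1+0+7 = 8).

No match, Match, Match, No match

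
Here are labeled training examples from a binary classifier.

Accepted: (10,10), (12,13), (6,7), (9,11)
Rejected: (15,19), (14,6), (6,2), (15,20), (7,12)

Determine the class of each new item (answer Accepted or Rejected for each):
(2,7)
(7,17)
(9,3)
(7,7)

The classifier is using: |first − second| ≤ 2.
(2,7) — |2−7| = 5, hence Rejected.
(7,17) — |7−17| = 10, hence Rejected.
(9,3) — |9−3| = 6, hence Rejected.
(7,7) — |7−7| = 0, hence Accepted.

Rejected, Rejected, Rejected, Accepted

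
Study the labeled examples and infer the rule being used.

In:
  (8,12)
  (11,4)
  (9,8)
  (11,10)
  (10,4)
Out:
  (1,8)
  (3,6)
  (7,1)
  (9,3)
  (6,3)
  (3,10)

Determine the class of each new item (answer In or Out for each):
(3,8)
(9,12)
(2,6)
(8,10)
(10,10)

Out, In, Out, In, In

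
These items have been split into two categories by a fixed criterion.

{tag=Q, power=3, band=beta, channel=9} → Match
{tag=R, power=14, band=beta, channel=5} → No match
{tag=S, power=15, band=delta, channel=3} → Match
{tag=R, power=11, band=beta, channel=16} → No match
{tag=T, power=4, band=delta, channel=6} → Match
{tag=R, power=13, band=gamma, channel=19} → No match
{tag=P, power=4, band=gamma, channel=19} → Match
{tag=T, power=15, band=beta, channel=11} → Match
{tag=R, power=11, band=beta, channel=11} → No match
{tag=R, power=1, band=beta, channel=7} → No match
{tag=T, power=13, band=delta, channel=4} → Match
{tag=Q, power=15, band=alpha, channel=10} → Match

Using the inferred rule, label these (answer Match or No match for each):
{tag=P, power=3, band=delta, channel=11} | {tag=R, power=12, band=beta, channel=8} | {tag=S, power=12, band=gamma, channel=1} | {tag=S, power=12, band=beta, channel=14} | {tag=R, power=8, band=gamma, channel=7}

Match, No match, Match, Match, No match

Checking candidate rules against both groups, what survives is: tag is not R.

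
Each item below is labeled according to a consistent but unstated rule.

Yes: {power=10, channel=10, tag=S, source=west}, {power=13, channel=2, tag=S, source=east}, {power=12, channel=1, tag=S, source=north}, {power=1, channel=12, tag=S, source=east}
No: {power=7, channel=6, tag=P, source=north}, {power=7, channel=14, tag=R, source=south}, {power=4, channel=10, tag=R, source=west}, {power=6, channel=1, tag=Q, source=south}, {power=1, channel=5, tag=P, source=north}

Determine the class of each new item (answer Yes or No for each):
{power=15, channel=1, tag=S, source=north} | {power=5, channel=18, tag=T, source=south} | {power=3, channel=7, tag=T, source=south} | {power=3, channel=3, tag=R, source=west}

Yes, No, No, No

The pattern is that an item is 'Yes' exactly when: tag is S.
Yes: {power=15, channel=1, tag=S, source=north}, since tag is S.
No: {power=5, channel=18, tag=T, source=south}, since tag is T.
No: {power=3, channel=7, tag=T, source=south}, since tag is T.
No: {power=3, channel=3, tag=R, source=west}, since tag is R.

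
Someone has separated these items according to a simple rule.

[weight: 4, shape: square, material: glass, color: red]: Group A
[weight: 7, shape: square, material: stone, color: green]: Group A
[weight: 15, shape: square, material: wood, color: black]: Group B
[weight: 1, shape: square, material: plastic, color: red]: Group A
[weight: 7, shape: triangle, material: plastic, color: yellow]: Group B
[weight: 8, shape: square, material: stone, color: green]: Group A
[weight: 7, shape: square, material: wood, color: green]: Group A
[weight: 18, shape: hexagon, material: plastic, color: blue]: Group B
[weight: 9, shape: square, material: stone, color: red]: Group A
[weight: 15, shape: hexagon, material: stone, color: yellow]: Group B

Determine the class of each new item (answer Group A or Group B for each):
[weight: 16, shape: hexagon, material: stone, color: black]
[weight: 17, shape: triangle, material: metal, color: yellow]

The simplest hypothesis consistent with all the labels is: color is red OR color is green.
[weight: 16, shape: hexagon, material: stone, color: black]: color is black — fails the rule, so Group B.
[weight: 17, shape: triangle, material: metal, color: yellow]: color is yellow — fails the rule, so Group B.

Group B, Group B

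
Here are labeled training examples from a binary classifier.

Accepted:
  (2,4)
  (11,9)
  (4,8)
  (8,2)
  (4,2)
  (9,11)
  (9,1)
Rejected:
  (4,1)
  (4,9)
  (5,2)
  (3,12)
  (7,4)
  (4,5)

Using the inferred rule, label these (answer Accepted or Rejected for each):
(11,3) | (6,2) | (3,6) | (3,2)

Accepted, Accepted, Rejected, Rejected

Checking candidate rules against both groups, what survives is: sum is even.
(11,3): Accepted (11+3 = 14). (6,2): Accepted (6+2 = 8). (3,6): Rejected (3+6 = 9). (3,2): Rejected (3+2 = 5).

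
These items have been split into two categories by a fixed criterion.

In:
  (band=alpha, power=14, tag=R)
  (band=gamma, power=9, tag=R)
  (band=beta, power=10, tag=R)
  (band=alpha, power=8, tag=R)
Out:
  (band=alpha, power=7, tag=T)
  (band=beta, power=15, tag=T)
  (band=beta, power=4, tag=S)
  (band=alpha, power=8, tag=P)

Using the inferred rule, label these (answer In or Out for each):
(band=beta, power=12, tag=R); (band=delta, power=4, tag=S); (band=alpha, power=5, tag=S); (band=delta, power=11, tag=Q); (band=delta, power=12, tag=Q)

The pattern is that an item is 'In' exactly when: tag is R.
(band=beta, power=12, tag=R): In (tag is R). (band=delta, power=4, tag=S): Out (tag is S). (band=alpha, power=5, tag=S): Out (tag is S). (band=delta, power=11, tag=Q): Out (tag is Q). (band=delta, power=12, tag=Q): Out (tag is Q).

In, Out, Out, Out, Out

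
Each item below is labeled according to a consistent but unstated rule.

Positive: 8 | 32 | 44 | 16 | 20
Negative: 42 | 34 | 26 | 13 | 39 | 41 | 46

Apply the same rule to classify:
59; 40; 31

Comparing the two groups points to one rule — multiple of 4.
Negative: 59, since 59 = 4·14 + 3. Positive: 40, since 40 = 4·10. Negative: 31, since 31 = 4·7 + 3.

Negative, Positive, Negative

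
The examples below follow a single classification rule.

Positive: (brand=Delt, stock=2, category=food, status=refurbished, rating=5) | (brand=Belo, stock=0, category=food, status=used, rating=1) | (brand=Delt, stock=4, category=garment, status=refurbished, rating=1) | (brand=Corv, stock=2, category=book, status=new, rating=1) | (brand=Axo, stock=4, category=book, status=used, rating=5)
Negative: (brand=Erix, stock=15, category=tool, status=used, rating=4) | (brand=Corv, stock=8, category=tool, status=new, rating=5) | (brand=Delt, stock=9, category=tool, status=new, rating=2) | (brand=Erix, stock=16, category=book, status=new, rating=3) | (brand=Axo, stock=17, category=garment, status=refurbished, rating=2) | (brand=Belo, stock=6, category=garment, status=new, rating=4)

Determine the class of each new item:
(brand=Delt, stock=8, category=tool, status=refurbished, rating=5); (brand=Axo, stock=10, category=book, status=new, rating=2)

Negative, Negative

The common property of the 'Positive' items is: stock ≤ 4. No 'Negative' item has it.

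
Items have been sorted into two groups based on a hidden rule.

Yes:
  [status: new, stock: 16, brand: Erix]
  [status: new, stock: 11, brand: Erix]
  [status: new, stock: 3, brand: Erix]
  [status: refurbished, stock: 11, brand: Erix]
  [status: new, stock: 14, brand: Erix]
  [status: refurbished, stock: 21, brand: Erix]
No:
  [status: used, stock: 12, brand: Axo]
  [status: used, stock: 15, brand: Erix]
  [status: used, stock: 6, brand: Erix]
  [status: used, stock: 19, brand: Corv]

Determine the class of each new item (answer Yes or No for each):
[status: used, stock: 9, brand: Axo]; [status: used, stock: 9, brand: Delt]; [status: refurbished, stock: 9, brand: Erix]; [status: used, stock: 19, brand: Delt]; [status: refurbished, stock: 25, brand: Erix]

No, No, Yes, No, Yes

The rule appears to be: status is not used.
[status: used, stock: 9, brand: Axo]: status is used, doesn't qualify → No. [status: used, stock: 9, brand: Delt]: status is used, doesn't qualify → No. [status: refurbished, stock: 9, brand: Erix]: status is refurbished, meets the rule → Yes. [status: used, stock: 19, brand: Delt]: status is used, doesn't qualify → No. [status: refurbished, stock: 25, brand: Erix]: status is refurbished, meets the rule → Yes.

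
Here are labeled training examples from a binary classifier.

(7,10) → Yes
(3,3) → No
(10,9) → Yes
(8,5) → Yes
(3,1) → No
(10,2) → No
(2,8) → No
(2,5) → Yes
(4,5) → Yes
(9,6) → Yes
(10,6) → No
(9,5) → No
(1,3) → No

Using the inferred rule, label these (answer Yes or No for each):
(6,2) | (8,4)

No, No

Looking at the examples, the only property every 'Yes' case has and every 'No' case lacks is: sum is odd.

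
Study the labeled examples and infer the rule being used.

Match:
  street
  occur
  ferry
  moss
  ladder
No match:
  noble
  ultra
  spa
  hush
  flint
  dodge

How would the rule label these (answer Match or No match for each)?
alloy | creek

A rule that fits every label: has a double letter — true of each 'Match' example, false of each 'No match' one.
alloy → 'll' doubled → Match. creek → 'ee' doubled → Match.

Match, Match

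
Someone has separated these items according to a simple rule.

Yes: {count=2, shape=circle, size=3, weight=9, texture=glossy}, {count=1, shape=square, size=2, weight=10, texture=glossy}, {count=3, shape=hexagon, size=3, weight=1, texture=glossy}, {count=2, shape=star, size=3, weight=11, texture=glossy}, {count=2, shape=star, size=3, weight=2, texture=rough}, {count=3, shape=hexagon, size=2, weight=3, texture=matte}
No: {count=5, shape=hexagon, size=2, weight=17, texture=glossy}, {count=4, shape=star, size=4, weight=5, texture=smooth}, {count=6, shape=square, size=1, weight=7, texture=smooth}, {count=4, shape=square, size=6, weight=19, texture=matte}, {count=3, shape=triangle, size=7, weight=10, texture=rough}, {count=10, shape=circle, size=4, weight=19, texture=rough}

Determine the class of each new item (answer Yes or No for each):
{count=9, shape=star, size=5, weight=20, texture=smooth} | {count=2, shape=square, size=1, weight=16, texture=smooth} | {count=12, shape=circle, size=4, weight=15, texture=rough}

No, Yes, No

The distinguishing property — size ≤ 3 AND count ≤ 3 — holds for all the 'Yes' cases and none of the 'No' cases.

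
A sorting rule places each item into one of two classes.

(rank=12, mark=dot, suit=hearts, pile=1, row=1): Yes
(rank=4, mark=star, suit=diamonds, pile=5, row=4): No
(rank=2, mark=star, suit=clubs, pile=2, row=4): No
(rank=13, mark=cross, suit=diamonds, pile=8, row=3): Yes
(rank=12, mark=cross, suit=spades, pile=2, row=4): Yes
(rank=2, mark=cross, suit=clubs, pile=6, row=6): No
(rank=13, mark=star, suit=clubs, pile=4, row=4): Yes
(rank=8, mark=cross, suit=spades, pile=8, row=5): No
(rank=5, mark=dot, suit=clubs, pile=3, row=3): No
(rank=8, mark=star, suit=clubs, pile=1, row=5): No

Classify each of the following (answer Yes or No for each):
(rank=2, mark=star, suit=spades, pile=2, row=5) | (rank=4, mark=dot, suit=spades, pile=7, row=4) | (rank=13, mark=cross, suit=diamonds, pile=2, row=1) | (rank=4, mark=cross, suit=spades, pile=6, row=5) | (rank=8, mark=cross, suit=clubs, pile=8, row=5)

No, No, Yes, No, No

The classifier is using: rank ≥ 12.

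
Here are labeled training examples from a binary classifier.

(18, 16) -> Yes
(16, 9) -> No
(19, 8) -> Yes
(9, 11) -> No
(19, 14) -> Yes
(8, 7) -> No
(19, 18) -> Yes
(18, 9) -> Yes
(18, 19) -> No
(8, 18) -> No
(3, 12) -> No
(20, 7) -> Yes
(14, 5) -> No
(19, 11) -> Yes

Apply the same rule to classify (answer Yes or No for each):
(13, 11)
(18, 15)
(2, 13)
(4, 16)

The pattern is that an item is 'Yes' exactly when: first > second AND sum ≥ 26.
(13, 11): 13 > 11, 13+11 = 24 — does not satisfy this, so No. (18, 15): 18 > 15, 18+15 = 33 — checks out, so Yes. (2, 13): 2 < 13, 2+13 = 15 — does not satisfy this, so No. (4, 16): 4 < 16, 4+16 = 20 — does not satisfy this, so No.

No, Yes, No, No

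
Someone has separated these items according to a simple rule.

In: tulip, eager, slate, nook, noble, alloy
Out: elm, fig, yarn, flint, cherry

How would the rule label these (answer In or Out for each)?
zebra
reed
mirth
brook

In, In, Out, In

The rule appears to be: has ≥ 2 vowels.
In: zebra, since 2 vowels. In: reed, since 2 vowels. Out: mirth, since 1 vowel. In: brook, since 2 vowels.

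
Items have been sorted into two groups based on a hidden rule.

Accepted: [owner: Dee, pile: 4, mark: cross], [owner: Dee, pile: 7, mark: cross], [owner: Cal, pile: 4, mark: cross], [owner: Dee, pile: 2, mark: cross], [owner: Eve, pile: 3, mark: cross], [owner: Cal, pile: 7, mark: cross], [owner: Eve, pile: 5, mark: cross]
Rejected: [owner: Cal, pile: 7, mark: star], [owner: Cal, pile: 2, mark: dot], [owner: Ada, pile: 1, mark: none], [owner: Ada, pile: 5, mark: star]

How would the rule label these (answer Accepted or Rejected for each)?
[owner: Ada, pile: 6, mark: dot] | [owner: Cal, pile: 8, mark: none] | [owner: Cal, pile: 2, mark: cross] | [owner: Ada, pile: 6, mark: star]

Checking candidate rules against both groups, what survives is: mark is cross.
[owner: Ada, pile: 6, mark: dot]: mark is dot, doesn't match → Rejected. [owner: Cal, pile: 8, mark: none]: mark is none, doesn't match → Rejected. [owner: Cal, pile: 2, mark: cross]: mark is cross, has this property → Accepted. [owner: Ada, pile: 6, mark: star]: mark is star, doesn't match → Rejected.

Rejected, Rejected, Accepted, Rejected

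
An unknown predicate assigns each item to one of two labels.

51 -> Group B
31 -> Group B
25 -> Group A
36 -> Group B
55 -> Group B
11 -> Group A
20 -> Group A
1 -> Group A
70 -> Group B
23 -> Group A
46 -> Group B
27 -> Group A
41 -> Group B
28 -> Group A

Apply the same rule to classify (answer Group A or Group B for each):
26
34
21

Group A, Group B, Group A

'Group A' ⟺ at most 28.
26: 26 ≤ 28 — has this property, so Group A.
34: 34 > 28 — fails this test, so Group B.
21: 21 ≤ 28 — has this property, so Group A.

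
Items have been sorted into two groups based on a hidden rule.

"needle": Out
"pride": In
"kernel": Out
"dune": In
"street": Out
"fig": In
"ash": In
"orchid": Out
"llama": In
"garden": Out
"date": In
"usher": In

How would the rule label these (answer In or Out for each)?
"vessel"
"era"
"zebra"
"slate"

Out, In, In, In

One predicate separates the groups cleanly: length ≤ 5.
"vessel": length 6, doesn't qualify → Out.
"era": length 3, qualifies → In.
"zebra": length 5, qualifies → In.
"slate": length 5, qualifies → In.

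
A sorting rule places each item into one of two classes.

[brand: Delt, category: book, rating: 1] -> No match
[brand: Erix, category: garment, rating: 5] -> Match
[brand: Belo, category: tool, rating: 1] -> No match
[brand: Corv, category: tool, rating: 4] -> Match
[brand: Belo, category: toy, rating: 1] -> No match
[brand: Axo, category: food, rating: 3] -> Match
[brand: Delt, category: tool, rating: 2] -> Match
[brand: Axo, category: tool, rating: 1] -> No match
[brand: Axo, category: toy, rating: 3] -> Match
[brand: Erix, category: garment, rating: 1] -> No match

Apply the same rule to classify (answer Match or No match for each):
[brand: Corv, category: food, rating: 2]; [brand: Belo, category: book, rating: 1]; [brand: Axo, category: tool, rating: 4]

One predicate separates the groups cleanly: rating ≥ 2.

Match, No match, Match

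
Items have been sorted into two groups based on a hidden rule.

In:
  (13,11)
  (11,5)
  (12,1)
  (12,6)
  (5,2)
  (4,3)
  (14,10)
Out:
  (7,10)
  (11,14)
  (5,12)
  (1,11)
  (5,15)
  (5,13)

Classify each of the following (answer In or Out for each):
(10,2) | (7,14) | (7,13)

'In' ⟺ first > second.
In: (10,2), since 10 > 2. Out: (7,14), since 7 < 14. Out: (7,13), since 7 < 13.

In, Out, Out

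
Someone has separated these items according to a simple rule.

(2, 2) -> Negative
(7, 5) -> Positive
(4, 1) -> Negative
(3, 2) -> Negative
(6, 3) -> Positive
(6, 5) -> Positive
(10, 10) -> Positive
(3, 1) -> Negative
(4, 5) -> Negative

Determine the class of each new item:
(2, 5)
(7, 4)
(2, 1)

'Positive' ⟺ first ≥ 5.
(2, 5): Negative (first 2). (7, 4): Positive (first 7). (2, 1): Negative (first 2).

Negative, Positive, Negative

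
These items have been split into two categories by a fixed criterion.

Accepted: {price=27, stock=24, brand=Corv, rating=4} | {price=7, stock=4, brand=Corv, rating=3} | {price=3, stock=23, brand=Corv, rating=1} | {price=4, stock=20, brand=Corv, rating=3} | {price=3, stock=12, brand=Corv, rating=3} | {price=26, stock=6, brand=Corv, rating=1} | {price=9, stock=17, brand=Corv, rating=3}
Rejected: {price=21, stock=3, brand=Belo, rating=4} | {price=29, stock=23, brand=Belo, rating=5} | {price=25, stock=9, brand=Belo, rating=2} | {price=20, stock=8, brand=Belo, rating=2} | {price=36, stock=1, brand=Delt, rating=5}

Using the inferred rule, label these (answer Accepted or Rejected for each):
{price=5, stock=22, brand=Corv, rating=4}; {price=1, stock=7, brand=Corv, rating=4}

Comparing the two groups points to one rule — brand is Corv.

Accepted, Accepted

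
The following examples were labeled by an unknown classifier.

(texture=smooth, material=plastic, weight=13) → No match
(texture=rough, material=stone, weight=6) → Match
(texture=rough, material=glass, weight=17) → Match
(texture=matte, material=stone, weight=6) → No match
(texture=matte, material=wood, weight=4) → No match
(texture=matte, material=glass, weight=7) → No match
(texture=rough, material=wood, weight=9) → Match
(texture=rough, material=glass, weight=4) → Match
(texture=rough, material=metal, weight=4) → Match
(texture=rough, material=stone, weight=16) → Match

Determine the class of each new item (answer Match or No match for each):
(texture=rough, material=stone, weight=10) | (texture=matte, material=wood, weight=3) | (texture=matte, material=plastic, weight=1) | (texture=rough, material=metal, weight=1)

All 'Match' examples share one property — texture is rough — and every 'No match' example lacks it.
Match: (texture=rough, material=stone, weight=10), since texture is rough. No match: (texture=matte, material=wood, weight=3), since texture is matte. No match: (texture=matte, material=plastic, weight=1), since texture is matte. Match: (texture=rough, material=metal, weight=1), since texture is rough.

Match, No match, No match, Match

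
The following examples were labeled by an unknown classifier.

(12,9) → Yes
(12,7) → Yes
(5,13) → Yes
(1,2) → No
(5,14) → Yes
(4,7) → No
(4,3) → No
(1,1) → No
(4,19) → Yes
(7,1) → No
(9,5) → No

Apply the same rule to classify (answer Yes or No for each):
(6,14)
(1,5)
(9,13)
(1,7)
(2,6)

Yes, No, Yes, No, No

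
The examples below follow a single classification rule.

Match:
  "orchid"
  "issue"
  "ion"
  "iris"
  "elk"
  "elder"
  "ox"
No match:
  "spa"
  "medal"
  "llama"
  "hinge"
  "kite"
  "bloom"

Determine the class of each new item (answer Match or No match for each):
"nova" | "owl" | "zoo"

No match, Match, No match

The rule appears to be: starts with a vowel.
"nova": starts with 'n', lacks this property → No match.
"owl": starts with 'o', has this property → Match.
"zoo": starts with 'z', lacks this property → No match.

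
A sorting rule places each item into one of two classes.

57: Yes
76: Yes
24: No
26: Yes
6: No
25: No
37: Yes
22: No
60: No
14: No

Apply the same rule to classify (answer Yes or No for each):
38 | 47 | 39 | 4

The pattern is that an item is 'Yes' exactly when: digit sum ≥ 8.

Yes, Yes, Yes, No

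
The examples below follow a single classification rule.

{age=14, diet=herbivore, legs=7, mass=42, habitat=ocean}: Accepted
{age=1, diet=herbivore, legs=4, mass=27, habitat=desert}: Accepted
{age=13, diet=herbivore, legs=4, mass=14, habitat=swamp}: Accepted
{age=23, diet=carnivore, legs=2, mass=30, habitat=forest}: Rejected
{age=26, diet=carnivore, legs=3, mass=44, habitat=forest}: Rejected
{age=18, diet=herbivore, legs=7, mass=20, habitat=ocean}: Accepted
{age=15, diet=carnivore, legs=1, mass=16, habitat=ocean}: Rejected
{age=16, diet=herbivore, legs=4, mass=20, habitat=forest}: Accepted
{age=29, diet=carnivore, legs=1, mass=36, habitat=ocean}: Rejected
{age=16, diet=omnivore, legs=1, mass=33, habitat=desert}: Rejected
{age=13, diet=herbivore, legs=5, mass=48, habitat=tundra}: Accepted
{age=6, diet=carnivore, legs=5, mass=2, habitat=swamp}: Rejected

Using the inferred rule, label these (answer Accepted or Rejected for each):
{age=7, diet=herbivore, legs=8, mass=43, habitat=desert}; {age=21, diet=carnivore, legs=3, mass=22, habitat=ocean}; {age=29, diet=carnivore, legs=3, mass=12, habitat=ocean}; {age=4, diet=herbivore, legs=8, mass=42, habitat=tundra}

Accepted, Rejected, Rejected, Accepted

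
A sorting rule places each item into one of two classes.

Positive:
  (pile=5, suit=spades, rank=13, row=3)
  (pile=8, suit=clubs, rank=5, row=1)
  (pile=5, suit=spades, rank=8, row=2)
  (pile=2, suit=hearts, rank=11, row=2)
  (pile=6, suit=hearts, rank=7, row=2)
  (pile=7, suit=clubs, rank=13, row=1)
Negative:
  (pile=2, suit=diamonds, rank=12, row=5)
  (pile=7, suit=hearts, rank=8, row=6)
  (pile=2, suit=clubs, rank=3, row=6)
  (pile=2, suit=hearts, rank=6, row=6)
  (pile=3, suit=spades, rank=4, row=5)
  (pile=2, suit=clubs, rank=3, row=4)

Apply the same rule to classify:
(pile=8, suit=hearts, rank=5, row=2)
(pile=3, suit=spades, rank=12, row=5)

Positive, Negative

Rule: row ≤ 3. This holds for each 'Positive' example and fails for each 'Negative' one.
(pile=8, suit=hearts, rank=5, row=2): row = 2, checks out → Positive.
(pile=3, suit=spades, rank=12, row=5): row = 5, does not fit → Negative.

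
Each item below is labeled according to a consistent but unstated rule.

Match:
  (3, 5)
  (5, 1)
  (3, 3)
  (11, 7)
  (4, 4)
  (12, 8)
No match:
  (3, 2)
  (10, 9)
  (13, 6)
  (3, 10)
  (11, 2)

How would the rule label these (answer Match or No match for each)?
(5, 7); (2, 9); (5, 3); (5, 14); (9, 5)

Match, No match, Match, No match, Match

Comparing the two groups points to one rule — sum is even.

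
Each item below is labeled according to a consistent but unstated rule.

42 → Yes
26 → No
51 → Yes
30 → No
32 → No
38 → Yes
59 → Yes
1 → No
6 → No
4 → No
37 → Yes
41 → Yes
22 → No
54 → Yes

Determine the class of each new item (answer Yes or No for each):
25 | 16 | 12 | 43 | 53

No, No, No, Yes, Yes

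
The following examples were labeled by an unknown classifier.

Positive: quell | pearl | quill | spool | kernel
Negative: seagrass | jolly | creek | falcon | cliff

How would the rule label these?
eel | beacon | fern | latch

Positive, Negative, Negative, Negative

The rule appears to be: ends with 'l'.
eel: ends with 'l', satisfies this → Positive. beacon: ends with 'n', fails this test → Negative. fern: ends with 'n', fails this test → Negative. latch: ends with 'h', fails this test → Negative.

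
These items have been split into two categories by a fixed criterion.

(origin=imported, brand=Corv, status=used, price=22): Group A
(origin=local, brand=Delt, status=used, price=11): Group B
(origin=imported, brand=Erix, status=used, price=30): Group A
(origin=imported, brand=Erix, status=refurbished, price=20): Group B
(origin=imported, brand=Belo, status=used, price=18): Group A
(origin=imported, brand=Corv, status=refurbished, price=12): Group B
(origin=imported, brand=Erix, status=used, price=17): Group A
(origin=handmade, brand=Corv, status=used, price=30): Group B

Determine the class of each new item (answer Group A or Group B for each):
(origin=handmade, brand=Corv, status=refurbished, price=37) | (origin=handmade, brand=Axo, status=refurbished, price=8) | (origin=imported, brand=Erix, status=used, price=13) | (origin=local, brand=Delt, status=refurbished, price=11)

The simplest hypothesis consistent with all the labels is: status is used AND origin is imported.
(origin=handmade, brand=Corv, status=refurbished, price=37): Group B (status is refurbished, origin is handmade).
(origin=handmade, brand=Axo, status=refurbished, price=8): Group B (status is refurbished, origin is handmade).
(origin=imported, brand=Erix, status=used, price=13): Group A (status is used, origin is imported).
(origin=local, brand=Delt, status=refurbished, price=11): Group B (status is refurbished, origin is local).

Group B, Group B, Group A, Group B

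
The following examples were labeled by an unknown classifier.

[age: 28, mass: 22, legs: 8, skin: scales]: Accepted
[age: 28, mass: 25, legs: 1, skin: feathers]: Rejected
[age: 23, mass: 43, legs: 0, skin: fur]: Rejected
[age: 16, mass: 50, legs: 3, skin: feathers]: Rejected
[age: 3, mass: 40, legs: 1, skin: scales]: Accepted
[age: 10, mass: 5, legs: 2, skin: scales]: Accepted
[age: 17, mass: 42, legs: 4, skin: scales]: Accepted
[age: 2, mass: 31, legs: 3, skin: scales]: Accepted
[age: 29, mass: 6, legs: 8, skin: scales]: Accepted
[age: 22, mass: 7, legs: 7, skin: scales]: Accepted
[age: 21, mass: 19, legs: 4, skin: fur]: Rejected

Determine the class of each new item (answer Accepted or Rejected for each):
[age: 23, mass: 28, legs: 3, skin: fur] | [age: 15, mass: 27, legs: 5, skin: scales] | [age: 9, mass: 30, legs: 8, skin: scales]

Rejected, Accepted, Accepted

The classifier is using: skin is scales.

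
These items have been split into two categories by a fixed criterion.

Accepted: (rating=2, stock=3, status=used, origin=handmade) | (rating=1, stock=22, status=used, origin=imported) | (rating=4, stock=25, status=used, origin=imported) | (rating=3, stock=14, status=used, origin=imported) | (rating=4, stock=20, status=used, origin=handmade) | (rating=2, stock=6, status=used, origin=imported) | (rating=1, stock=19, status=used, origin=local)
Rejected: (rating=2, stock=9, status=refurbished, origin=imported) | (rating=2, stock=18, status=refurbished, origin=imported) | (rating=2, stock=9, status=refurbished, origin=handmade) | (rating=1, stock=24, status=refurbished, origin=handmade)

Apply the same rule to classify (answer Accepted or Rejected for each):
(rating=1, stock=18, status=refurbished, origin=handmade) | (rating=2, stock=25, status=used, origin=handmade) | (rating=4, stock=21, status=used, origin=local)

Rejected, Accepted, Accepted

Every 'Accepted' example satisfies: status is used. None of the 'Rejected' examples do.
(rating=1, stock=18, status=refurbished, origin=handmade) — status is refurbished, hence Rejected.
(rating=2, stock=25, status=used, origin=handmade) — status is used, hence Accepted.
(rating=4, stock=21, status=used, origin=local) — status is used, hence Accepted.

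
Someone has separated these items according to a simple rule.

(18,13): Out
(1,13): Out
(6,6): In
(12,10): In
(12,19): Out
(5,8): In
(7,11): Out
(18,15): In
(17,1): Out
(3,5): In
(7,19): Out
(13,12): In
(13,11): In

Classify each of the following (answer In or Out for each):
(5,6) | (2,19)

Every 'In' example satisfies: |first − second| ≤ 3. None of the 'Out' examples do.
In: (5,6), since |5−6| = 1.
Out: (2,19), since |2−19| = 17.

In, Out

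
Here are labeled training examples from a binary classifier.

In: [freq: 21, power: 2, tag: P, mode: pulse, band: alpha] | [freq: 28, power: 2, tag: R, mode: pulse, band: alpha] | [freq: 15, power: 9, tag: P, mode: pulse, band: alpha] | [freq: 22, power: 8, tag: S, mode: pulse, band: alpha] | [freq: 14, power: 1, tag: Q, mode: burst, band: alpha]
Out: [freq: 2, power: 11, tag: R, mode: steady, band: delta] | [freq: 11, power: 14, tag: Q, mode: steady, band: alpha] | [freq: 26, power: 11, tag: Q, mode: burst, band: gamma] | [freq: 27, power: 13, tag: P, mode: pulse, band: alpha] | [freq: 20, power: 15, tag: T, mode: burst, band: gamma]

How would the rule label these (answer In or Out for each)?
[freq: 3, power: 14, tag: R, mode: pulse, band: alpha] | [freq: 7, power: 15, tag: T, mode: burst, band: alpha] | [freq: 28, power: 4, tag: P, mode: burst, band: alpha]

The common property of the 'In' items is: power ≤ 9. No 'Out' item has it.
Out: [freq: 3, power: 14, tag: R, mode: pulse, band: alpha], since power = 14.
Out: [freq: 7, power: 15, tag: T, mode: burst, band: alpha], since power = 15.
In: [freq: 28, power: 4, tag: P, mode: burst, band: alpha], since power = 4.

Out, Out, In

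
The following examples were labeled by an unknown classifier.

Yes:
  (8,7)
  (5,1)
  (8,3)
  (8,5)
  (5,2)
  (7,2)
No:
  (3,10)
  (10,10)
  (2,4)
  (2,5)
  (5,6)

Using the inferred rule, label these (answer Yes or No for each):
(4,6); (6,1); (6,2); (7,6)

Looking at the examples, the only property every 'Yes' case has and every 'No' case lacks is: first > second.

No, Yes, Yes, Yes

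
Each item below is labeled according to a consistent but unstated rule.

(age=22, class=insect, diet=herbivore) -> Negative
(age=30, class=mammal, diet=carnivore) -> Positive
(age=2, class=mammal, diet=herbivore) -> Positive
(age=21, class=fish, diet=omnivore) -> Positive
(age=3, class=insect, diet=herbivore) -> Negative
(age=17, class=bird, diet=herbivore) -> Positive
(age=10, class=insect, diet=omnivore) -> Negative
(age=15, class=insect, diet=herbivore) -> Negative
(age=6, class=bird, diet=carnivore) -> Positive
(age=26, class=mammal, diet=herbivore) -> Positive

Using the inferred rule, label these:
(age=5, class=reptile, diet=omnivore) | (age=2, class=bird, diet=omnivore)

Positive, Positive

All 'Positive' examples share one property — class is not insect — and every 'Negative' example lacks it.
(age=5, class=reptile, diet=omnivore): class is reptile, qualifies → Positive. (age=2, class=bird, diet=omnivore): class is bird, qualifies → Positive.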